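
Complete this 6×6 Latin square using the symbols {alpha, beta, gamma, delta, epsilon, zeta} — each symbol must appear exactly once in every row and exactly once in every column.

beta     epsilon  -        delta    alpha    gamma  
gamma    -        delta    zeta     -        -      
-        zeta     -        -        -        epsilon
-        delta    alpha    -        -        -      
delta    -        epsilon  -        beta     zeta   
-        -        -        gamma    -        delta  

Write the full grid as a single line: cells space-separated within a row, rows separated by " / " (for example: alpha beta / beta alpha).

beta epsilon zeta delta alpha gamma / gamma beta delta zeta epsilon alpha / alpha zeta gamma beta delta epsilon / zeta delta alpha epsilon gamma beta / delta gamma epsilon alpha beta zeta / epsilon alpha beta gamma zeta delta

(r1,c3) = zeta
(r2,c5) = epsilon
(r3,c1) = alpha
(r3,c4) = beta
(r4,c4) = epsilon
(r4,c6) = beta
(r5,c4) = alpha
(r6,c3) = beta
(r6,c5) = zeta
(r2,c6) = alpha
(r3,c3) = gamma
(r3,c5) = delta
(r4,c1) = zeta
(r4,c5) = gamma
(r5,c2) = gamma
(r6,c1) = epsilon
(r6,c2) = alpha
(r2,c2) = beta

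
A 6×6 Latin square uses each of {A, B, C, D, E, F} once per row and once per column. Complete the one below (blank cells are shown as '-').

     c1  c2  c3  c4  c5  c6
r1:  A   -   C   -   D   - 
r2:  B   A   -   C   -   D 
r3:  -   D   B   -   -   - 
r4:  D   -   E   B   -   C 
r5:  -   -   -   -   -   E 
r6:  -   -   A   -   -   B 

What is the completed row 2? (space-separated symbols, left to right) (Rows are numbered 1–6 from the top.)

B A F C E D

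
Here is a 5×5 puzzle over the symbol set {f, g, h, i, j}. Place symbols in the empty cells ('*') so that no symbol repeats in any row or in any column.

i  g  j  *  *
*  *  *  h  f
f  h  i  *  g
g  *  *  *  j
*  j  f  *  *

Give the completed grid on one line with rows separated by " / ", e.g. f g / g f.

i g j f h / j i g h f / f h i j g / g f h i j / h j f g i

(r1,c4) = f
(r1,c5) = h
(r2,c1) = j
(r2,c2) = i
(r2,c3) = g
(r3,c4) = j
(r4,c2) = f
(r4,c3) = h
(r4,c4) = i
(r5,c1) = h
(r5,c4) = g
(r5,c5) = i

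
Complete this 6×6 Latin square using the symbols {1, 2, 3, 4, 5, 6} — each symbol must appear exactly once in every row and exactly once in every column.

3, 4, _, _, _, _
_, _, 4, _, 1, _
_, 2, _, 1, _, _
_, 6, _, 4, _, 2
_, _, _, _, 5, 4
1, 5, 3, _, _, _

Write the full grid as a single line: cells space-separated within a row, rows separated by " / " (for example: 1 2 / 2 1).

At row 2, column 2: row 2 has {1,4}; column 2 has {2,4,5,6}; that leaves 3.
At row 4, column 1: row 4 has {2,4,6}; column 1 has {1,3}; that leaves 5.
At row 4, column 3: row 4 has {2,4,5,6}; column 3 has {3,4}; that leaves 1.
At row 4, column 5: row 4 has {1,2,4,5,6}; column 5 has {1,5}; that leaves 3.
At row 5, column 2: row 5 has {4,5}; column 2 has {2,3,4,5,6}; that leaves 1.
At row 6, column 6: row 6 has {1,3,5}; column 6 has {2,4}; that leaves 6.
At row 2, column 6: row 2 has {1,3,4}; column 6 has {2,4,6}; that leaves 5.
At row 3, column 6: row 3 has {1,2}; column 6 has {2,4,5,6}; that leaves 3.
At row 6, column 4: row 6 has {1,3,5,6}; column 4 has {1,4}; that leaves 2.
At row 6, column 5: row 6 has {1,2,3,5,6}; column 5 has {1,3,5}; that leaves 4.
At row 1, column 6: row 1 has {3,4}; column 6 has {2,3,4,5,6}; that leaves 1.
At row 2, column 4: row 2 has {1,3,4,5}; column 4 has {1,2,4}; that leaves 6.
At row 3, column 5: row 3 has {1,2,3}; column 5 has {1,3,4,5}; that leaves 6.
At row 5, column 4: row 5 has {1,4,5}; column 4 has {1,2,4,6}; that leaves 3.
At row 1, column 4: row 1 has {1,3,4}; column 4 has {1,2,3,4,6}; that leaves 5.
At row 1, column 5: row 1 has {1,3,4,5}; column 5 has {1,3,4,5,6}; that leaves 2.
At row 2, column 1: row 2 has {1,3,4,5,6}; column 1 has {1,3,5}; that leaves 2.
At row 3, column 1: row 3 has {1,2,3,6}; column 1 has {1,2,3,5}; that leaves 4.
At row 3, column 3: row 3 has {1,2,3,4,6}; column 3 has {1,3,4}; that leaves 5.
At row 5, column 1: row 5 has {1,3,4,5}; column 1 has {1,2,3,4,5}; that leaves 6.
At row 5, column 3: row 5 has {1,3,4,5,6}; column 3 has {1,3,4,5}; that leaves 2.
At row 1, column 3: row 1 has {1,2,3,4,5}; column 3 has {1,2,3,4,5}; that leaves 6.

3 4 6 5 2 1 / 2 3 4 6 1 5 / 4 2 5 1 6 3 / 5 6 1 4 3 2 / 6 1 2 3 5 4 / 1 5 3 2 4 6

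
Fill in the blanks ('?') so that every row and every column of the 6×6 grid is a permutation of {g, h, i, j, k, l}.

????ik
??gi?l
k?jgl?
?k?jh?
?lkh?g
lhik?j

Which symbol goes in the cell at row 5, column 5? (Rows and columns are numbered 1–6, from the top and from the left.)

j

(r1,c4) = l
(r2,c2) = j
(r2,c5) = k
(r3,c2) = i
(r3,c6) = h
(r4,c3) = l
(r4,c6) = i
(r5,c5) = j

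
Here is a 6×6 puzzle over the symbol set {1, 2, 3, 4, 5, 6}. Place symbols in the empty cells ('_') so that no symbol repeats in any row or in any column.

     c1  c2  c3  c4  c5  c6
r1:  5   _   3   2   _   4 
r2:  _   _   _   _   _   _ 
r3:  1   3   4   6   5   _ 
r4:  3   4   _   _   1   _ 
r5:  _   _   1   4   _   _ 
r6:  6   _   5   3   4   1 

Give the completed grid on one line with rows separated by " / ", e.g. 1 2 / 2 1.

5 1 3 2 6 4 / 4 5 6 1 2 3 / 1 3 4 6 5 2 / 3 4 2 5 1 6 / 2 6 1 4 3 5 / 6 2 5 3 4 1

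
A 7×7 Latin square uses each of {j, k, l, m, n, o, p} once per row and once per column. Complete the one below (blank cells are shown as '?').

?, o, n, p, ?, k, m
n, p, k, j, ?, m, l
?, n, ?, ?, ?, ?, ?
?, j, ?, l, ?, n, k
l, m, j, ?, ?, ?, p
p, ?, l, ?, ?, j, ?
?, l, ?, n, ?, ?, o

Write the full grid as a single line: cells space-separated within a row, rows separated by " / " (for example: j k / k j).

row 1 has {k,m,n,o,p}; column 1 has {l,n,p} — only j is left for (r1,c1).
row 1 has {j,k,m,n,o,p}; column 5 is empty so far — only l is left for (r1,c5).
row 2 has {j,k,l,m,n,p}; column 5 has {l} — only o is left for (r2,c5).
row 3 has {n}; column 7 has {k,l,m,o,p} — only j is left for (r3,c7).
row 5 has {j,l,m,p}; column 6 has {j,k,m,n} — only o is left for (r5,c6).
row 6 has {j,l,p}; column 2 has {j,l,m,n,o,p} — only k is left for (r6,c2).
row 6 has {j,k,l,p}; column 7 has {j,k,l,m,o,p} — only n is left for (r6,c7).
row 7 has {l,n,o}; column 6 has {j,k,m,n,o} — only p is left for (r7,c6).
row 3 has {j,n}; column 6 has {j,k,m,n,o,p} — only l is left for (r3,c6).
row 5 has {j,l,m,o,p}; column 4 has {j,l,n,p} — only k is left for (r5,c4).
row 5 has {j,k,l,m,o,p}; column 5 has {l,o} — only n is left for (r5,c5).
row 6 has {j,k,l,n,p}; column 5 has {l,n,o} — only m is left for (r6,c5).
row 7 has {l,n,o,p}; column 3 has {j,k,l,n} — only m is left for (r7,c3).
row 4 has {j,k,l,n}; column 5 has {l,m,n,o} — only p is left for (r4,c5).
row 6 has {j,k,l,m,n,p}; column 4 has {j,k,l,n,p} — only o is left for (r6,c4).
row 7 has {l,m,n,o,p}; column 1 has {j,l,n,p} — only k is left for (r7,c1).
row 7 has {k,l,m,n,o,p}; column 5 has {l,m,n,o,p} — only j is left for (r7,c5).
row 3 has {j,l,n}; column 4 has {j,k,l,n,o,p} — only m is left for (r3,c4).
row 3 has {j,l,m,n}; column 5 has {j,l,m,n,o,p} — only k is left for (r3,c5).
row 4 has {j,k,l,n,p}; column 3 has {j,k,l,m,n} — only o is left for (r4,c3).
row 3 has {j,k,l,m,n}; column 1 has {j,k,l,n,p} — only o is left for (r3,c1).
row 3 has {j,k,l,m,n,o}; column 3 has {j,k,l,m,n,o} — only p is left for (r3,c3).
row 4 has {j,k,l,n,o,p}; column 1 has {j,k,l,n,o,p} — only m is left for (r4,c1).

j o n p l k m / n p k j o m l / o n p m k l j / m j o l p n k / l m j k n o p / p k l o m j n / k l m n j p o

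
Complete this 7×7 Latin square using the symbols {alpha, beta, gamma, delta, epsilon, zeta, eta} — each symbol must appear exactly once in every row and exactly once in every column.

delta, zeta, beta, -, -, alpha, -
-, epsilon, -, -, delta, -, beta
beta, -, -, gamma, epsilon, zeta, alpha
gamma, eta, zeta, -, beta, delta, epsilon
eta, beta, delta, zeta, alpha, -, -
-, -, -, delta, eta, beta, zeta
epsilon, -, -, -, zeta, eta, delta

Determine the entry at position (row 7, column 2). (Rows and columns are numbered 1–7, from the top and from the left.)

alpha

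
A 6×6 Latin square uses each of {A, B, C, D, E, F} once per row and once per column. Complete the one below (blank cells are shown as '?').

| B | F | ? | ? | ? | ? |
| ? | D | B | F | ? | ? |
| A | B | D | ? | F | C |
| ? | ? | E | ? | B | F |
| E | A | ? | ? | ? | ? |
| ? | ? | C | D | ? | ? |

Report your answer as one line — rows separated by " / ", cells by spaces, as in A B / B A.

B F A C D E / C D B F E A / A B D E F C / D C E A B F / E A F B C D / F E C D A B

(r1,c3) = A
(r2,c1) = C
(r3,c4) = E
(r4,c1) = D
(r4,c2) = C
(r4,c4) = A
(r5,c3) = F
(r6,c1) = F
(r6,c2) = E
(r6,c5) = A
(r6,c6) = B
(r1,c4) = C
(r2,c5) = E
(r2,c6) = A
(r5,c4) = B
(r5,c6) = D
(r1,c5) = D
(r1,c6) = E
(r5,c5) = C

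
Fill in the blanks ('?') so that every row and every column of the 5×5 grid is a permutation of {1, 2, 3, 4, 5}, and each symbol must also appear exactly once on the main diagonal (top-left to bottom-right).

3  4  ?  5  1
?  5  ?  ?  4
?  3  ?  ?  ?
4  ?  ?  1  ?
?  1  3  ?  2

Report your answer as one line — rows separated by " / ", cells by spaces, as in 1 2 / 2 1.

3 4 2 5 1 / 2 5 1 3 4 / 1 3 4 2 5 / 4 2 5 1 3 / 5 1 3 4 2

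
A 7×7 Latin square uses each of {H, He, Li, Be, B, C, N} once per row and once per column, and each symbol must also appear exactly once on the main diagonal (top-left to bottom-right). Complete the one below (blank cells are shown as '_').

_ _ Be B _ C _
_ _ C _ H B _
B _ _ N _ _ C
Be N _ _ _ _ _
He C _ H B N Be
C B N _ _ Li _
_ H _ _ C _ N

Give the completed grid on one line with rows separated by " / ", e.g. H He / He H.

H He Be B N C Li / N Be C Li H B He / B Li He N Be H C / Be N H C Li He B / He C Li H B N Be / C B N Be He Li H / Li H B He C Be N

row 1 has {Be,B,C}; column 1 has {He,Be,B,C}; the diagonal has {Li,B,N} — only H is left for (r1,c1).
row 3 has {B,C,N}; column 3 has {Be,C,N}; the diagonal has {H,Li,B,N} — only He is left for (r3,c3).
row 4 has {Be,N}; column 4 has {H,B,N}; the diagonal has {H,He,Li,B,N} — only C is left for (r4,c4).
row 5 has {H,He,Be,B,C,N}; column 3 has {He,Be,C,N} — only Li is left for (r5,c3).
row 7 has {H,C,N}; column 1 has {H,He,Be,B,C} — only Li is left for (r7,c1).
row 7 has {H,Li,C,N}; column 3 has {He,Li,Be,C,N} — only B is left for (r7,c3).
row 2 has {H,B,C}; column 1 has {H,He,Li,Be,B,C} — only N is left for (r2,c1).
row 2 has {H,B,C,N}; column 2 has {H,B,C,N}; the diagonal has {H,He,Li,B,C,N} — only Be is left for (r2,c2).
row 3 has {He,B,C,N}; column 2 has {H,Be,B,C,N} — only Li is left for (r3,c2).
row 3 has {He,Li,B,C,N}; column 5 has {H,B,C} — only Be is left for (r3,c5).
row 3 has {He,Li,Be,B,C,N}; column 6 has {Li,B,C,N} — only H is left for (r3,c6).
row 4 has {Be,C,N}; column 3 has {He,Li,Be,B,C,N} — only H is left for (r4,c3).
row 4 has {H,Be,C,N}; column 6 has {H,Li,B,C,N} — only He is left for (r4,c6).
row 6 has {Li,B,C,N}; column 5 has {H,Be,B,C} — only He is left for (r6,c5).
row 6 has {He,Li,B,C,N}; column 7 has {Be,C,N} — only H is left for (r6,c7).
row 7 has {H,Li,B,C,N}; column 6 has {H,He,Li,B,C,N} — only Be is left for (r7,c6).
row 1 has {H,Be,B,C}; column 2 has {H,Li,Be,B,C,N} — only He is left for (r1,c2).
row 1 has {H,He,Be,B,C}; column 7 has {H,Be,C,N} — only Li is left for (r1,c7).
row 2 has {H,Be,B,C,N}; column 7 has {H,Li,Be,C,N} — only He is left for (r2,c7).
row 4 has {H,He,Be,C,N}; column 5 has {H,He,Be,B,C} — only Li is left for (r4,c5).
row 4 has {H,He,Li,Be,C,N}; column 7 has {H,He,Li,Be,C,N} — only B is left for (r4,c7).
row 6 has {H,He,Li,B,C,N}; column 4 has {H,B,C,N} — only Be is left for (r6,c4).
row 7 has {H,Li,Be,B,C,N}; column 4 has {H,Be,B,C,N} — only He is left for (r7,c4).
row 1 has {H,He,Li,Be,B,C}; column 5 has {H,He,Li,Be,B,C} — only N is left for (r1,c5).
row 2 has {H,He,Be,B,C,N}; column 4 has {H,He,Be,B,C,N} — only Li is left for (r2,c4).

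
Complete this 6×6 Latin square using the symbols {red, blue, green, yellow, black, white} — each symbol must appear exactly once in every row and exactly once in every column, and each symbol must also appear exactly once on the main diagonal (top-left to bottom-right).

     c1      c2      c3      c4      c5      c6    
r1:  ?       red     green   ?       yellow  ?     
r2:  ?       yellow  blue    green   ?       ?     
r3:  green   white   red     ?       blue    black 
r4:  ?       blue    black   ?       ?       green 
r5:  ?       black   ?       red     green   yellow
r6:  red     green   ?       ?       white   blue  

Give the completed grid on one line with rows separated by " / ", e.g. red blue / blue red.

At row 1, column 6: row 1 has {red,green,yellow}; column 6 has {blue,green,yellow,black}; that leaves white.
At row 2, column 6: row 2 has {blue,green,yellow}; column 6 has {blue,green,yellow,black,white}; that leaves red.
At row 3, column 4: row 3 has {red,blue,green,black,white}; column 4 has {red,green}; that leaves yellow.
At row 4, column 4: row 4 has {blue,green,black}; column 4 has {red,green,yellow}; the diagonal has {red,blue,green,yellow}; that leaves white.
At row 4, column 5: row 4 has {blue,green,black,white}; column 5 has {blue,green,yellow,white}; that leaves red.
At row 5, column 3: row 5 has {red,green,yellow,black}; column 3 has {red,blue,green,black}; that leaves white.
At row 6, column 3: row 6 has {red,blue,green,white}; column 3 has {red,blue,green,black,white}; that leaves yellow.
At row 6, column 4: row 6 has {red,blue,green,yellow,white}; column 4 has {red,green,yellow,white}; that leaves black.
At row 1, column 1: row 1 has {red,green,yellow,white}; column 1 has {red,green}; the diagonal has {red,blue,green,yellow,white}; that leaves black.
At row 1, column 4: row 1 has {red,green,yellow,black,white}; column 4 has {red,green,yellow,black,white}; that leaves blue.
At row 2, column 1: row 2 has {red,blue,green,yellow}; column 1 has {red,green,black}; that leaves white.
At row 2, column 5: row 2 has {red,blue,green,yellow,white}; column 5 has {red,blue,green,yellow,white}; that leaves black.
At row 4, column 1: row 4 has {red,blue,green,black,white}; column 1 has {red,green,black,white}; that leaves yellow.
At row 5, column 1: row 5 has {red,green,yellow,black,white}; column 1 has {red,green,yellow,black,white}; that leaves blue.

black red green blue yellow white / white yellow blue green black red / green white red yellow blue black / yellow blue black white red green / blue black white red green yellow / red green yellow black white blue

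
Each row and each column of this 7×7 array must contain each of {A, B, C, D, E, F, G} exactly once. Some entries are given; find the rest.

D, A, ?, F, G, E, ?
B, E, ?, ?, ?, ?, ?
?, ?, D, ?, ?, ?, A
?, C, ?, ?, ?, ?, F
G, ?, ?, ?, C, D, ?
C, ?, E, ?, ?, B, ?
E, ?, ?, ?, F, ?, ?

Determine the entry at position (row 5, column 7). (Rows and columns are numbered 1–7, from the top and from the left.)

E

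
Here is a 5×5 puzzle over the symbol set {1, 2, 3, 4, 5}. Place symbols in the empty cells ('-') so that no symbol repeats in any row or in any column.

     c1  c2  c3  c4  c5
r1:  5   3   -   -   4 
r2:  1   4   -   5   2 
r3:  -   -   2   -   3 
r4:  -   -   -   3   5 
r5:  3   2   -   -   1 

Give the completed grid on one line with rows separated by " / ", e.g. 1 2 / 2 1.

(r1,c3) = 1
(r1,c4) = 2
(r2,c3) = 3
(r3,c1) = 4
(r3,c4) = 1
(r4,c1) = 2
(r4,c2) = 1
(r4,c3) = 4
(r5,c3) = 5
(r5,c4) = 4
(r3,c2) = 5

5 3 1 2 4 / 1 4 3 5 2 / 4 5 2 1 3 / 2 1 4 3 5 / 3 2 5 4 1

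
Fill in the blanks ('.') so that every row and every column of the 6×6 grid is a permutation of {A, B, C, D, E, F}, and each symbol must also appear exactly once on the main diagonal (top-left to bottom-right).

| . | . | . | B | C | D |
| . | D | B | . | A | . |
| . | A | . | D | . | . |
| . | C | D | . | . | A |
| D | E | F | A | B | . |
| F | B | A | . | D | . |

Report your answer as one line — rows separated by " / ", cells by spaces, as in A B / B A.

(r1,c2): row 1 has {B,C,D}; column 2 has {A,B,C,D,E}, so it must be F.
(r1,c3): row 1 has {B,C,D,F}; column 3 has {A,B,D,F}, so it must be E.
(r3,c3): row 3 has {A,D}; column 3 has {A,B,D,E,F}; the diagonal has {B,D}, so it must be C.
(r5,c6): row 5 has {A,B,D,E,F}; column 6 has {A,D}, so it must be C.
(r6,c6): row 6 has {A,B,D,F}; column 6 has {A,C,D}; the diagonal has {B,C,D}, so it must be E.
(r1,c1): row 1 has {B,C,D,E,F}; column 1 has {D,F}; the diagonal has {B,C,D,E}, so it must be A.
(r2,c6): row 2 has {A,B,D}; column 6 has {A,C,D,E}, so it must be F.
(r3,c6): row 3 has {A,C,D}; column 6 has {A,C,D,E,F}, so it must be B.
(r4,c4): row 4 has {A,C,D}; column 4 has {A,B,D}; the diagonal has {A,B,C,D,E}, so it must be F.
(r4,c5): row 4 has {A,C,D,F}; column 5 has {A,B,C,D}, so it must be E.
(r6,c4): row 6 has {A,B,D,E,F}; column 4 has {A,B,D,F}, so it must be C.
(r2,c4): row 2 has {A,B,D,F}; column 4 has {A,B,C,D,F}, so it must be E.
(r3,c1): row 3 has {A,B,C,D}; column 1 has {A,D,F}, so it must be E.
(r3,c5): row 3 has {A,B,C,D,E}; column 5 has {A,B,C,D,E}, so it must be F.
(r4,c1): row 4 has {A,C,D,E,F}; column 1 has {A,D,E,F}, so it must be B.
(r2,c1): row 2 has {A,B,D,E,F}; column 1 has {A,B,D,E,F}, so it must be C.

A F E B C D / C D B E A F / E A C D F B / B C D F E A / D E F A B C / F B A C D E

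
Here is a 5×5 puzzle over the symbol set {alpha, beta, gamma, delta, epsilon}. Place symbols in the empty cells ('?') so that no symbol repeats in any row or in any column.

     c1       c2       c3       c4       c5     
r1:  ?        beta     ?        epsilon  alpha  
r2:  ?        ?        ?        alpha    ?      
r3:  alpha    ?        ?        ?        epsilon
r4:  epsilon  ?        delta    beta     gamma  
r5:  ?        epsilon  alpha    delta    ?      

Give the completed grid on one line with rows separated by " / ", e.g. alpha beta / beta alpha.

delta beta gamma epsilon alpha / beta gamma epsilon alpha delta / alpha delta beta gamma epsilon / epsilon alpha delta beta gamma / gamma epsilon alpha delta beta

At row 1, column 3: row 1 has {alpha,beta,epsilon}; column 3 has {alpha,delta}; that leaves gamma.
At row 3, column 3: row 3 has {alpha,epsilon}; column 3 has {alpha,gamma,delta}; that leaves beta.
At row 3, column 4: row 3 has {alpha,beta,epsilon}; column 4 has {alpha,beta,delta,epsilon}; that leaves gamma.
At row 4, column 2: row 4 has {beta,gamma,delta,epsilon}; column 2 has {beta,epsilon}; that leaves alpha.
At row 5, column 5: row 5 has {alpha,delta,epsilon}; column 5 has {alpha,gamma,epsilon}; that leaves beta.
At row 1, column 1: row 1 has {alpha,beta,gamma,epsilon}; column 1 has {alpha,epsilon}; that leaves delta.
At row 2, column 3: row 2 has {alpha}; column 3 has {alpha,beta,gamma,delta}; that leaves epsilon.
At row 2, column 5: row 2 has {alpha,epsilon}; column 5 has {alpha,beta,gamma,epsilon}; that leaves delta.
At row 3, column 2: row 3 has {alpha,beta,gamma,epsilon}; column 2 has {alpha,beta,epsilon}; that leaves delta.
At row 5, column 1: row 5 has {alpha,beta,delta,epsilon}; column 1 has {alpha,delta,epsilon}; that leaves gamma.
At row 2, column 1: row 2 has {alpha,delta,epsilon}; column 1 has {alpha,gamma,delta,epsilon}; that leaves beta.
At row 2, column 2: row 2 has {alpha,beta,delta,epsilon}; column 2 has {alpha,beta,delta,epsilon}; that leaves gamma.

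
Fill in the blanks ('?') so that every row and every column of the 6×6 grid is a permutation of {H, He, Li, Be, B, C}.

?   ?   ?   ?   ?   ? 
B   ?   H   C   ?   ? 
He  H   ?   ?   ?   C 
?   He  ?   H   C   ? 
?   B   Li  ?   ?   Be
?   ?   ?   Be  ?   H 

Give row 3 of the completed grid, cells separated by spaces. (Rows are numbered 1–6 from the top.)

At row 5, column 4: row 5 has {Li,Be,B}; column 4 has {H,Be,C}; that leaves He.
At row 5, column 5: row 5 has {He,Li,Be,B}; column 5 has {C}; that leaves H.
At row 5, column 1: row 5 has {H,He,Li,Be,B}; column 1 has {He,B}; that leaves C.
At row 6, column 1: row 6 has {H,Be}; column 1 has {He,B,C}; that leaves Li.
At row 6, column 2: row 6 has {H,Li,Be}; column 2 has {H,He,B}; that leaves C.
At row 4, column 1: row 4 has {H,He,C}; column 1 has {He,Li,B,C}; that leaves Be.
At row 4, column 3: row 4 has {H,He,Be,C}; column 3 has {H,Li}; that leaves B.
At row 4, column 6: row 4 has {H,He,Be,B,C}; column 6 has {H,Be,C}; that leaves Li.
At row 6, column 3: row 6 has {H,Li,Be,C}; column 3 has {H,Li,B}; that leaves He.
At row 6, column 5: row 6 has {H,He,Li,Be,C}; column 5 has {H,C}; that leaves B.
At row 1, column 1: row 1 is empty so far; column 1 has {He,Li,Be,B,C}; that leaves H.
At row 2, column 6: row 2 has {H,B,C}; column 6 has {H,Li,Be,C}; that leaves He.
At row 3, column 3: row 3 has {H,He,C}; column 3 has {H,He,Li,B}; that leaves Be.
At row 3, column 5: row 3 has {H,He,Be,C}; column 5 has {H,B,C}; that leaves Li.
At row 1, column 3: row 1 has {H}; column 3 has {H,He,Li,Be,B}; that leaves C.
At row 1, column 6: row 1 has {H,C}; column 6 has {H,He,Li,Be,C}; that leaves B.
At row 2, column 5: row 2 has {H,He,B,C}; column 5 has {H,Li,B,C}; that leaves Be.
At row 3, column 4: row 3 has {H,He,Li,Be,C}; column 4 has {H,He,Be,C}; that leaves B.

He H Be B Li C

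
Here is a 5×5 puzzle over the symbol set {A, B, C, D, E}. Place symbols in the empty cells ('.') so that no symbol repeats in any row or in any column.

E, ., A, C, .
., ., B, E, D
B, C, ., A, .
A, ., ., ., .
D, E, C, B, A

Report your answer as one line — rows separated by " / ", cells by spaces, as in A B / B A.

(r1,c5) = B
(r2,c1) = C
(r2,c2) = A
(r3,c5) = E
(r4,c4) = D
(r4,c5) = C
(r1,c2) = D
(r3,c3) = D
(r4,c2) = B
(r4,c3) = E

E D A C B / C A B E D / B C D A E / A B E D C / D E C B A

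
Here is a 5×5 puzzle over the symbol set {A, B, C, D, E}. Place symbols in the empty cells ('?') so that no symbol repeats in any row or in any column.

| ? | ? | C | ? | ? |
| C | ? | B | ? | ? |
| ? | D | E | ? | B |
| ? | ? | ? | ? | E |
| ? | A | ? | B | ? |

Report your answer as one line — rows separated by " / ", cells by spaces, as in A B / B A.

(r2,c2) = E
(r3,c1) = A
(r3,c4) = C
(r5,c3) = D
(r5,c5) = C
(r1,c2) = B
(r4,c2) = C
(r4,c3) = A
(r4,c4) = D
(r5,c1) = E
(r1,c1) = D
(r1,c5) = A
(r2,c4) = A
(r2,c5) = D
(r4,c1) = B
(r1,c4) = E

D B C E A / C E B A D / A D E C B / B C A D E / E A D B C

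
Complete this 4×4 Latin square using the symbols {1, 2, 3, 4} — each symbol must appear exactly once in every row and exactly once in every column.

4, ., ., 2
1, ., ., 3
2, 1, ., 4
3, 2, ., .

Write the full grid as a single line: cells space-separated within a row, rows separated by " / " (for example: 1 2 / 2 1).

4 3 1 2 / 1 4 2 3 / 2 1 3 4 / 3 2 4 1

(r1,c2): row 1 has {2,4}; column 2 has {1,2}, so it must be 3.
(r1,c3): row 1 has {2,3,4}; column 3 is empty so far, so it must be 1.
(r2,c2): row 2 has {1,3}; column 2 has {1,2,3}, so it must be 4.
(r2,c3): row 2 has {1,3,4}; column 3 has {1}, so it must be 2.
(r3,c3): row 3 has {1,2,4}; column 3 has {1,2}, so it must be 3.
(r4,c3): row 4 has {2,3}; column 3 has {1,2,3}, so it must be 4.
(r4,c4): row 4 has {2,3,4}; column 4 has {2,3,4}, so it must be 1.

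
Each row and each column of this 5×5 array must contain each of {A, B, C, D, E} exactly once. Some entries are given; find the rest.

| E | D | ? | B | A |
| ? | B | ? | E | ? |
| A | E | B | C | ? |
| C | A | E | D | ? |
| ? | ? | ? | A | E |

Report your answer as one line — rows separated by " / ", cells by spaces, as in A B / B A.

At row 1, column 3: row 1 has {A,B,D,E}; column 3 has {B,E}; that leaves C.
At row 2, column 1: row 2 has {B,E}; column 1 has {A,C,E}; that leaves D.
At row 2, column 3: row 2 has {B,D,E}; column 3 has {B,C,E}; that leaves A.
At row 2, column 5: row 2 has {A,B,D,E}; column 5 has {A,E}; that leaves C.
At row 3, column 5: row 3 has {A,B,C,E}; column 5 has {A,C,E}; that leaves D.
At row 4, column 5: row 4 has {A,C,D,E}; column 5 has {A,C,D,E}; that leaves B.
At row 5, column 1: row 5 has {A,E}; column 1 has {A,C,D,E}; that leaves B.
At row 5, column 2: row 5 has {A,B,E}; column 2 has {A,B,D,E}; that leaves C.
At row 5, column 3: row 5 has {A,B,C,E}; column 3 has {A,B,C,E}; that leaves D.

E D C B A / D B A E C / A E B C D / C A E D B / B C D A E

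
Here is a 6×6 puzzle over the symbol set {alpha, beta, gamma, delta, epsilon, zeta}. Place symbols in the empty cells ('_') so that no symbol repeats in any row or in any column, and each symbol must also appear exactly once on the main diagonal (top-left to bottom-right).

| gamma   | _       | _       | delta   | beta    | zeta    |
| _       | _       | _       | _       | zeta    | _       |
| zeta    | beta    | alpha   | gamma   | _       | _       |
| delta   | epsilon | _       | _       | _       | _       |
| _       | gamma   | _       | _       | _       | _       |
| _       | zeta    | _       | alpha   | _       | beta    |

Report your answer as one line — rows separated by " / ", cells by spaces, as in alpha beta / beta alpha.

(r1,c2) = alpha
(r1,c3) = epsilon
(r2,c2) = delta
(r4,c4) = zeta
(r5,c5) = epsilon
(r6,c1) = epsilon
(r3,c5) = delta
(r3,c6) = epsilon
(r5,c4) = beta
(r6,c5) = gamma
(r2,c4) = epsilon
(r4,c5) = alpha
(r4,c6) = gamma
(r5,c1) = alpha
(r5,c6) = delta
(r6,c3) = delta
(r2,c1) = beta
(r2,c3) = gamma
(r2,c6) = alpha
(r4,c3) = beta
(r5,c3) = zeta

gamma alpha epsilon delta beta zeta / beta delta gamma epsilon zeta alpha / zeta beta alpha gamma delta epsilon / delta epsilon beta zeta alpha gamma / alpha gamma zeta beta epsilon delta / epsilon zeta delta alpha gamma beta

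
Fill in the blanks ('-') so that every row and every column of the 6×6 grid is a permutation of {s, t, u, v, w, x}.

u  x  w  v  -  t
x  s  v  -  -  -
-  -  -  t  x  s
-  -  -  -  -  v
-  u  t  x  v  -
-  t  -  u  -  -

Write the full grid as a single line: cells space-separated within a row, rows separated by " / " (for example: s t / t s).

u x w v s t / x s v w t u / w v u t x s / t w x s u v / s u t x v w / v t s u w x

(r1,c5) = s
(r2,c4) = w
(r2,c6) = u
(r3,c3) = u
(r4,c2) = w
(r4,c4) = s
(r5,c6) = w
(r6,c5) = w
(r6,c6) = x
(r2,c5) = t
(r3,c2) = v
(r4,c1) = t
(r4,c3) = x
(r4,c5) = u
(r5,c1) = s
(r6,c1) = v
(r6,c3) = s
(r3,c1) = w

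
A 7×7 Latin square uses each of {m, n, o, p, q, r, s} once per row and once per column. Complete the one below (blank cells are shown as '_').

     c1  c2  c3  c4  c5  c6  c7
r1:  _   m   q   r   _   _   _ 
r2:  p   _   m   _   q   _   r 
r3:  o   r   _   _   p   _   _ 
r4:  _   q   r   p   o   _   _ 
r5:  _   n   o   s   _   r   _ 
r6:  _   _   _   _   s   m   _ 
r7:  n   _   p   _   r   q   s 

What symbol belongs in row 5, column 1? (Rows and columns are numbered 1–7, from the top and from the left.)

q

(r1,c1): row 1 has {m,q,r}; column 1 has {n,o,p}, so it must be s.
(r1,c5): row 1 has {m,q,r,s}; column 5 has {o,p,q,r,s}, so it must be n.
(r4,c1): row 4 has {o,p,q,r}; column 1 has {n,o,p,s}, so it must be m.
(r4,c7): row 4 has {m,o,p,q,r}; column 7 has {r,s}, so it must be n.
(r5,c1): row 5 has {n,o,r,s}; column 1 has {m,n,o,p,s}, so it must be q.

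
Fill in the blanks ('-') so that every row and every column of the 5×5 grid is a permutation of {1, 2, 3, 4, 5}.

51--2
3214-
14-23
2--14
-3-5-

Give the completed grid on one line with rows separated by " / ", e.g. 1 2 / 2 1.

(r1,c4): row 1 has {1,2,5}; column 4 has {1,2,4,5}, so it must be 3.
(r2,c5): row 2 has {1,2,3,4}; column 5 has {2,3,4}, so it must be 5.
(r3,c3): row 3 has {1,2,3,4}; column 3 has {1}, so it must be 5.
(r4,c2): row 4 has {1,2,4}; column 2 has {1,2,3,4}, so it must be 5.
(r4,c3): row 4 has {1,2,4,5}; column 3 has {1,5}, so it must be 3.
(r5,c1): row 5 has {3,5}; column 1 has {1,2,3,5}, so it must be 4.
(r5,c3): row 5 has {3,4,5}; column 3 has {1,3,5}, so it must be 2.
(r5,c5): row 5 has {2,3,4,5}; column 5 has {2,3,4,5}, so it must be 1.
(r1,c3): row 1 has {1,2,3,5}; column 3 has {1,2,3,5}, so it must be 4.

5 1 4 3 2 / 3 2 1 4 5 / 1 4 5 2 3 / 2 5 3 1 4 / 4 3 2 5 1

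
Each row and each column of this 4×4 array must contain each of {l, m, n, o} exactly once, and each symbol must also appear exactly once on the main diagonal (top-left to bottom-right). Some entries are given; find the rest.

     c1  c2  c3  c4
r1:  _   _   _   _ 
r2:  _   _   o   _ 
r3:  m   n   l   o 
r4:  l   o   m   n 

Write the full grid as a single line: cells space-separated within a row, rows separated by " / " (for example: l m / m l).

(r1,c1) = o
(r1,c3) = n
(r2,c1) = n
(r2,c2) = m
(r2,c4) = l
(r1,c2) = l
(r1,c4) = m

o l n m / n m o l / m n l o / l o m n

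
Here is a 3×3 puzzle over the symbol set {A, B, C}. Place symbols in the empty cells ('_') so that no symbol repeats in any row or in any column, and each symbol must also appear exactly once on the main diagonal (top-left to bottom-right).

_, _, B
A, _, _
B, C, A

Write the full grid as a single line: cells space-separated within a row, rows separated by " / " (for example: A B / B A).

(r1,c1) = C
(r1,c2) = A
(r2,c2) = B
(r2,c3) = C

C A B / A B C / B C A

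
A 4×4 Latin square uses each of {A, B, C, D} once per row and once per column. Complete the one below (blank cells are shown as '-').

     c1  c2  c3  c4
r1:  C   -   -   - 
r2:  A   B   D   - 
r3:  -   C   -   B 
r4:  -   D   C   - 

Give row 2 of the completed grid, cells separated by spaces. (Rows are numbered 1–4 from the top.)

A B D C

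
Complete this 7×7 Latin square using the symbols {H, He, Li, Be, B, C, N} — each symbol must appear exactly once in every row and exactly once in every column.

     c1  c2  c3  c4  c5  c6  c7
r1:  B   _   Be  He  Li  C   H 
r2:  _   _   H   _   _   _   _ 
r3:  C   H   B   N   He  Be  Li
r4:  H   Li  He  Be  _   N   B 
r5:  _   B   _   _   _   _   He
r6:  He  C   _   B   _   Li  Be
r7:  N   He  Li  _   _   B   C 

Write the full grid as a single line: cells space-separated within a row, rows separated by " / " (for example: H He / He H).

B N Be He Li C H / Li Be H C B He N / C H B N He Be Li / H Li He Be C N B / Be B C Li N H He / He C N B H Li Be / N He Li H Be B C

(r1,c2) = N
(r2,c2) = Be
(r2,c6) = He
(r2,c7) = N
(r4,c5) = C
(r5,c6) = H
(r6,c3) = N
(r6,c5) = H
(r7,c4) = H
(r7,c5) = Be
(r2,c1) = Li
(r2,c4) = C
(r2,c5) = B
(r5,c1) = Be
(r5,c3) = C
(r5,c4) = Li
(r5,c5) = N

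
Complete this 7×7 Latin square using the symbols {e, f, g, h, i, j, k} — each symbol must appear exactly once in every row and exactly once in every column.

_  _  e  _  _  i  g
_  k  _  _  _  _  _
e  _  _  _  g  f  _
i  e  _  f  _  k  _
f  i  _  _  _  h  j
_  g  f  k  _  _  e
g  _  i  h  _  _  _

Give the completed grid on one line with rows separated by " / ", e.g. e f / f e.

row 1 has {e,g,i}; column 4 has {f,h,k} — only j is left for (r1,c4).
row 3 has {e,f,g}; column 4 has {f,h,j,k} — only i is left for (r3,c4).
row 4 has {e,f,i,k}; column 7 has {e,g,j} — only h is left for (r4,c7).
row 6 has {e,f,g,k}; column 6 has {f,h,i,k} — only j is left for (r6,c6).
row 7 has {g,h,i}; column 6 has {f,h,i,j,k} — only e is left for (r7,c6).
row 2 has {k}; column 6 has {e,f,h,i,j,k} — only g is left for (r2,c6).
row 3 has {e,f,g,i}; column 7 has {e,g,h,j} — only k is left for (r3,c7).
row 4 has {e,f,h,i,k}; column 5 has {g} — only j is left for (r4,c5).
row 6 has {e,f,g,j,k}; column 1 has {e,f,g,i} — only h is left for (r6,c1).
row 6 has {e,f,g,h,j,k}; column 5 has {g,j} — only i is left for (r6,c5).
row 7 has {e,g,h,i}; column 7 has {e,g,h,j,k} — only f is left for (r7,c7).
row 1 has {e,g,i,j}; column 1 has {e,f,g,h,i} — only k is left for (r1,c1).
row 2 has {g,k}; column 1 has {e,f,g,h,i,k} — only j is left for (r2,c1).
row 2 has {g,j,k}; column 3 has {e,f,i} — only h is left for (r2,c3).
row 2 has {g,h,j,k}; column 4 has {f,h,i,j,k} — only e is left for (r2,c4).
row 2 has {e,g,h,j,k}; column 5 has {g,i,j} — only f is left for (r2,c5).
row 2 has {e,f,g,h,j,k}; column 7 has {e,f,g,h,j,k} — only i is left for (r2,c7).
row 3 has {e,f,g,i,k}; column 3 has {e,f,h,i} — only j is left for (r3,c3).
row 4 has {e,f,h,i,j,k}; column 3 has {e,f,h,i,j} — only g is left for (r4,c3).
row 5 has {f,h,i,j}; column 3 has {e,f,g,h,i,j} — only k is left for (r5,c3).
row 5 has {f,h,i,j,k}; column 4 has {e,f,h,i,j,k} — only g is left for (r5,c4).
row 5 has {f,g,h,i,j,k}; column 5 has {f,g,i,j} — only e is left for (r5,c5).
row 7 has {e,f,g,h,i}; column 2 has {e,g,i,k} — only j is left for (r7,c2).
row 7 has {e,f,g,h,i,j}; column 5 has {e,f,g,i,j} — only k is left for (r7,c5).
row 1 has {e,g,i,j,k}; column 5 has {e,f,g,i,j,k} — only h is left for (r1,c5).
row 3 has {e,f,g,i,j,k}; column 2 has {e,g,i,j,k} — only h is left for (r3,c2).
row 1 has {e,g,h,i,j,k}; column 2 has {e,g,h,i,j,k} — only f is left for (r1,c2).

k f e j h i g / j k h e f g i / e h j i g f k / i e g f j k h / f i k g e h j / h g f k i j e / g j i h k e f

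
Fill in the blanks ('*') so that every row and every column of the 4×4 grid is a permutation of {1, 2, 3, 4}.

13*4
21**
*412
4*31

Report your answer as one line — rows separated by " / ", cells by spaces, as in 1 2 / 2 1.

row 1 has {1,3,4}; column 3 has {1,3} — only 2 is left for (r1,c3).
row 2 has {1,2}; column 3 has {1,2,3} — only 4 is left for (r2,c3).
row 2 has {1,2,4}; column 4 has {1,2,4} — only 3 is left for (r2,c4).
row 3 has {1,2,4}; column 1 has {1,2,4} — only 3 is left for (r3,c1).
row 4 has {1,3,4}; column 2 has {1,3,4} — only 2 is left for (r4,c2).

1 3 2 4 / 2 1 4 3 / 3 4 1 2 / 4 2 3 1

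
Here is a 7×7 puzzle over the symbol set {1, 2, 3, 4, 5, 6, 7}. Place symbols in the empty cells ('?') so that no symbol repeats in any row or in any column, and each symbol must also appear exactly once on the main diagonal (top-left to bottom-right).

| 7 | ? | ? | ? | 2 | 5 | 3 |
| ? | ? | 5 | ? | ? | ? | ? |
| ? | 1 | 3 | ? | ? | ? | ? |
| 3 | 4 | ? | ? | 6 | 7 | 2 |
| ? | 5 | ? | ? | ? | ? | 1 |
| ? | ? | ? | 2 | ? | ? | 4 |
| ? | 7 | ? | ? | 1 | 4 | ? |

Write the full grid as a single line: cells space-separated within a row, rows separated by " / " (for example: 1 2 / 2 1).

7 6 4 1 2 5 3 / 1 2 5 4 3 6 7 / 4 1 3 6 7 2 5 / 3 4 1 5 6 7 2 / 2 5 6 7 4 3 1 / 6 3 7 2 5 1 4 / 5 7 2 3 1 4 6

(r1,c2) = 6
(r2,c2) = 2
(r4,c3) = 1
(r4,c4) = 5
(r5,c5) = 4
(r6,c2) = 3
(r7,c7) = 6
(r1,c3) = 4
(r1,c4) = 1
(r2,c7) = 7
(r3,c7) = 5
(r6,c6) = 1
(r7,c3) = 2
(r7,c4) = 3
(r2,c5) = 3
(r2,c6) = 6
(r3,c5) = 7
(r3,c6) = 2
(r5,c6) = 3
(r6,c5) = 5
(r7,c1) = 5
(r2,c4) = 4
(r3,c4) = 6
(r5,c4) = 7
(r6,c1) = 6
(r6,c3) = 7
(r2,c1) = 1
(r3,c1) = 4
(r5,c1) = 2
(r5,c3) = 6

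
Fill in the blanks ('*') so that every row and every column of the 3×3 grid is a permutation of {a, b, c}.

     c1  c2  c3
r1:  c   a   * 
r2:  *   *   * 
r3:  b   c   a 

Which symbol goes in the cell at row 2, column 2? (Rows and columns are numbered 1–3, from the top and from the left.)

b

(r1,c3) = b
(r2,c1) = a
(r2,c2) = b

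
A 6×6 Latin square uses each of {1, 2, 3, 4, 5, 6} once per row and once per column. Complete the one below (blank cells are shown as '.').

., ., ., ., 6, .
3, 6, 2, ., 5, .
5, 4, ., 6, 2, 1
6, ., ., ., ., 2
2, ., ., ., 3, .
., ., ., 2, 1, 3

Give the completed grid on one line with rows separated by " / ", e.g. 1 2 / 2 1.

(r2,c6) = 4
(r3,c3) = 3
(r4,c5) = 4
(r6,c1) = 4
(r6,c2) = 5
(r6,c3) = 6
(r1,c1) = 1
(r1,c6) = 5
(r2,c4) = 1
(r5,c2) = 1
(r5,c6) = 6
(r1,c3) = 4
(r1,c4) = 3
(r4,c2) = 3
(r4,c4) = 5
(r5,c3) = 5
(r5,c4) = 4
(r1,c2) = 2
(r4,c3) = 1

1 2 4 3 6 5 / 3 6 2 1 5 4 / 5 4 3 6 2 1 / 6 3 1 5 4 2 / 2 1 5 4 3 6 / 4 5 6 2 1 3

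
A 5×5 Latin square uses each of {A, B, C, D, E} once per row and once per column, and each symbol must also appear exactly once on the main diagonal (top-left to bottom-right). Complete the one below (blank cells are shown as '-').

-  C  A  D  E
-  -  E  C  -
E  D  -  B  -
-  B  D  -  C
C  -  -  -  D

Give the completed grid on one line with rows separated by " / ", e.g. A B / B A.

B C A D E / D A E C B / E D C B A / A B D E C / C E B A D

At row 1, column 1: row 1 has {A,C,D,E}; column 1 has {C,E}; the diagonal has {D}; that leaves B.
At row 2, column 2: row 2 has {C,E}; column 2 has {B,C,D}; the diagonal has {B,D}; that leaves A.
At row 2, column 5: row 2 has {A,C,E}; column 5 has {C,D,E}; that leaves B.
At row 3, column 3: row 3 has {B,D,E}; column 3 has {A,D,E}; the diagonal has {A,B,D}; that leaves C.
At row 3, column 5: row 3 has {B,C,D,E}; column 5 has {B,C,D,E}; that leaves A.
At row 4, column 1: row 4 has {B,C,D}; column 1 has {B,C,E}; that leaves A.
At row 4, column 4: row 4 has {A,B,C,D}; column 4 has {B,C,D}; the diagonal has {A,B,C,D}; that leaves E.
At row 5, column 2: row 5 has {C,D}; column 2 has {A,B,C,D}; that leaves E.
At row 5, column 3: row 5 has {C,D,E}; column 3 has {A,C,D,E}; that leaves B.
At row 5, column 4: row 5 has {B,C,D,E}; column 4 has {B,C,D,E}; that leaves A.
At row 2, column 1: row 2 has {A,B,C,E}; column 1 has {A,B,C,E}; that leaves D.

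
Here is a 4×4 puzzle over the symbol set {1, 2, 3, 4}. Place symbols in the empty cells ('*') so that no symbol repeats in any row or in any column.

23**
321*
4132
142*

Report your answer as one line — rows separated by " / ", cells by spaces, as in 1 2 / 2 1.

2 3 4 1 / 3 2 1 4 / 4 1 3 2 / 1 4 2 3

(r1,c3): row 1 has {2,3}; column 3 has {1,2,3}, so it must be 4.
(r1,c4): row 1 has {2,3,4}; column 4 has {2}, so it must be 1.
(r2,c4): row 2 has {1,2,3}; column 4 has {1,2}, so it must be 4.
(r4,c4): row 4 has {1,2,4}; column 4 has {1,2,4}, so it must be 3.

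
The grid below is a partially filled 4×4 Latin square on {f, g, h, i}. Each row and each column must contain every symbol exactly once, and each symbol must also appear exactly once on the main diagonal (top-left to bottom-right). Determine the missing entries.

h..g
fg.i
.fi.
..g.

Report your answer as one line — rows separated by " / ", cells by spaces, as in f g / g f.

h i f g / f g h i / g f i h / i h g f

row 1 has {g,h}; column 2 has {f,g} — only i is left for (r1,c2).
row 1 has {g,h,i}; column 3 has {g,i} — only f is left for (r1,c3).
row 2 has {f,g,i}; column 3 has {f,g,i} — only h is left for (r2,c3).
row 3 has {f,i}; column 1 has {f,h} — only g is left for (r3,c1).
row 3 has {f,g,i}; column 4 has {g,i} — only h is left for (r3,c4).
row 4 has {g}; column 1 has {f,g,h} — only i is left for (r4,c1).
row 4 has {g,i}; column 2 has {f,g,i} — only h is left for (r4,c2).
row 4 has {g,h,i}; column 4 has {g,h,i}; the diagonal has {g,h,i} — only f is left for (r4,c4).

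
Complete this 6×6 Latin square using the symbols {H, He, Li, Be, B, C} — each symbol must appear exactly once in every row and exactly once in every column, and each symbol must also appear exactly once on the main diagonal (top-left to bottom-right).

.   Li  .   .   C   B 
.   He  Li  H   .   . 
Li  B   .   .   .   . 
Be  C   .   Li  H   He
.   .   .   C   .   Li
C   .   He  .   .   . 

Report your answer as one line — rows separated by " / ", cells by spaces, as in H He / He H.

H Li Be He C B / B He Li H Be C / Li B C Be He H / Be C B Li H He / He Be H C B Li / C H He B Li Be

(r1,c1) = H
(r1,c3) = Be
(r1,c4) = He
(r2,c1) = B
(r2,c5) = Be
(r2,c6) = C
(r3,c3) = C
(r3,c4) = Be
(r3,c5) = He
(r3,c6) = H
(r4,c3) = B
(r5,c1) = He
(r5,c3) = H
(r5,c5) = B
(r6,c4) = B
(r6,c5) = Li
(r6,c6) = Be
(r5,c2) = Be
(r6,c2) = H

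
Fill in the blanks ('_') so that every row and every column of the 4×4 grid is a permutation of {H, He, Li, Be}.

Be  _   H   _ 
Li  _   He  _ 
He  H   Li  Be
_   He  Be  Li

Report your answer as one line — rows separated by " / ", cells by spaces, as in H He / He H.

Be Li H He / Li Be He H / He H Li Be / H He Be Li

(r1,c2) = Li
(r1,c4) = He
(r2,c2) = Be
(r2,c4) = H
(r4,c1) = H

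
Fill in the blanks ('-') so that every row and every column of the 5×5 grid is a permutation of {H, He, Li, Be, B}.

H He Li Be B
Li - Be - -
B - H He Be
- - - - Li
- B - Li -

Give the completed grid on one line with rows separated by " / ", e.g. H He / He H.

H He Li Be B / Li H Be B He / B Li H He Be / He Be B H Li / Be B He Li H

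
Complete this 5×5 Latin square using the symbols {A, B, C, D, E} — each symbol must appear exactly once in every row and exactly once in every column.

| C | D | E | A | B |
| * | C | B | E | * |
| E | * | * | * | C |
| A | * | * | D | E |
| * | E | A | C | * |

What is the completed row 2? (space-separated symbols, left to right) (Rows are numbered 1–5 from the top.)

(r2,c1) = D
(r2,c5) = A

D C B E A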